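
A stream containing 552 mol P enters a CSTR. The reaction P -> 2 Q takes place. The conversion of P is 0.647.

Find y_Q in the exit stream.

P reacted = 0.647 × 552 = 357.1 mol; ν_P = −1, so ξ = 357.1/1 = 357.1 mol.
Outlet amounts (n = n₀ + ν ξ):
  P: 552 − 1(357.1) = 194.9
  Q: 0 + 2(357.1) = 714.3
Total out = 909.1 mol; y_Q = 714.3 / 909.1 = 0.7857.

0.786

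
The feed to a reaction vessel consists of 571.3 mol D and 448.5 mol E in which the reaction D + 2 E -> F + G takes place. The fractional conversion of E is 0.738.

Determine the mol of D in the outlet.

406 mol

E reacted = 0.738 × 448.5 = 331 mol; ν_E = −2, so ξ = 331/2 = 165.5 mol.
Outlet amounts (n = n₀ + ν ξ):
  D: 571.3 − 1(165.5) = 405.8
  E: 448.5 − 2(165.5) = 117.5
  F: 0 + 1(165.5) = 165.5
  G: 0 + 1(165.5) = 165.5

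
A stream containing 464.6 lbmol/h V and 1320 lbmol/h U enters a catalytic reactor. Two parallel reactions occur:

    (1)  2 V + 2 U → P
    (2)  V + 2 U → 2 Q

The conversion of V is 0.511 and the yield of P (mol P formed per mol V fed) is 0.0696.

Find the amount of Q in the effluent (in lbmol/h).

Yield of P: 1ξ₁ / 464.6 = 0.0696 → ξ₁ = 32.34 lbmol/h.
Conversion of V: 2ξ₁ + 1ξ₂ = 0.511 × 464.6 = 237.4 → ξ₂ = 172.7 lbmol/h.
Outlet amounts (n = n₀ + Σ ν·ξ):
  V: 464.6 − 2(32.34) − 1(172.7) = 227.2
  U: 1320 − 2(32.34) − 2(172.7) = 909.9
  P: 0 + 1(32.34) = 32.34
  Q: 0 + 2(172.7) = 345.5

345 lbmol/h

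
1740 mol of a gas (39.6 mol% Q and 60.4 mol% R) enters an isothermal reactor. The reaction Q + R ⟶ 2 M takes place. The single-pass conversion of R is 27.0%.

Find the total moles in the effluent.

R reacted = 0.27 × 1051 = 283.8 mol; ν_R = −1, so ξ = 283.8/1 = 283.8 mol.
Outlet amounts (n = n₀ + ν ξ):
  Q: 689 − 1(283.8) = 405.3
  R: 1051 − 1(283.8) = 767.2
  M: 0 + 2(283.8) = 567.5
Total out = 405.3 + 767.2 + 567.5 = 1740 mol.

1740 mol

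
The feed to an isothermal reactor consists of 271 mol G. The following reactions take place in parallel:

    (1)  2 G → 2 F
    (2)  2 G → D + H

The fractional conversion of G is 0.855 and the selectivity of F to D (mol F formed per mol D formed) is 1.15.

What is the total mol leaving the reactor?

271 mol

Conversion of G: G consumed = 0.855 × 271 = 231.7 mol = 2ξ₁ + 2ξ₂.
Selectivity: 2ξ₁ / (1ξ₂) = 1.15 → ξ₁ = 0.575 ξ₂.
Substitute: (2·0.575 + 2) ξ₂ = 231.7 → ξ₂ = 73.56 mol, ξ₁ = 42.3 mol.
Outlet amounts (n = n₀ + Σ ν·ξ):
  G: 271 − 2(42.3) − 2(73.56) = 39.3
  F: 0 + 2(42.3) = 84.59
  D: 0 + 1(73.56) = 73.56
  H: 0 + 1(73.56) = 73.56
Total out = 39.3 + 84.59 + 73.56 + 73.56 = 271 mol.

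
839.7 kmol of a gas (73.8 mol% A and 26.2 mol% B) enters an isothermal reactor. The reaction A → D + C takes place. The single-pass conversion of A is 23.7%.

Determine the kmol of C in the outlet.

A reacted = 0.237 × 619.7 = 146.9 kmol; ν_A = −1, so ξ = 146.9/1 = 146.9 kmol.
Outlet amounts (n = n₀ + ν ξ):
  A: 619.7 − 1(146.9) = 472.8
  D: 0 + 1(146.9) = 146.9
  C: 0 + 1(146.9) = 146.9
  B: 220 (inert)

147 kmol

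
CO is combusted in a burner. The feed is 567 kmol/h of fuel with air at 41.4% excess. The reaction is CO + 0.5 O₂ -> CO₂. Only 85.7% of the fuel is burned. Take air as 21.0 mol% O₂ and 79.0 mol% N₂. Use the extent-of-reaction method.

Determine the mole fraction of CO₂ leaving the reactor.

0.218

Stoichiometric O₂ = 0.5 × 567 = 283.5 kmol/h; O₂ fed = 283.5 × 1.414 = 400.9 kmol/h.
N₂ fed = 400.9 × 79/21 = 1508 kmol/h.
Fuel reacted = 0.857 × 567 → ξ = 485.9 kmol/h.
Outlet (n = n₀ + ν ξ):
  CO: 567 − 1(485.9) = 81.08
  O₂: 400.9 − 0.5(485.9) = 157.9
  N₂: 1508 (inert)
  CO₂: 0 + 1(485.9) = 485.9
Total out = 2233 kmol/h; y_CO₂ = 485.9 / 2233 = 0.2176.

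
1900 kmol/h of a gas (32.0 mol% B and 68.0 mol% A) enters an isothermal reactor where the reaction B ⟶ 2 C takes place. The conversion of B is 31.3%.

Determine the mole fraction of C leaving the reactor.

B reacted = 0.313 × 608 = 190.3 kmol/h; ν_B = −1, so ξ = 190.3/1 = 190.3 kmol/h.
Outlet amounts (n = n₀ + ν ξ):
  B: 608 − 1(190.3) = 417.7
  C: 0 + 2(190.3) = 380.6
  A: 1292 (inert)
Total out = 2090 kmol/h; y_C = 380.6 / 2090 = 0.1821.

0.182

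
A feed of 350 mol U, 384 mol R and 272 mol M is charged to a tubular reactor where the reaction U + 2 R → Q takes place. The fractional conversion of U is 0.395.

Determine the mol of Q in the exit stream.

U reacted = 0.395 × 350 = 138.2 mol; ν_U = −1, so ξ = 138.2/1 = 138.2 mol.
Outlet amounts (n = n₀ + ν ξ):
  U: 350 − 1(138.2) = 211.8
  R: 384 − 2(138.2) = 107.5
  Q: 0 + 1(138.2) = 138.2
  M: 272 (inert)

138 mol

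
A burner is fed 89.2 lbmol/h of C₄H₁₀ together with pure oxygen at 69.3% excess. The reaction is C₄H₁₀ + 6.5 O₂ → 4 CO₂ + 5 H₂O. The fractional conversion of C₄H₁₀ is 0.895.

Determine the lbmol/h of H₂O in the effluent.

399 lbmol/h

Stoichiometric O₂ = 6.5 × 89.2 = 579.8 lbmol/h; O₂ fed = 579.8 × 1.693 = 981.6 lbmol/h.
Fuel reacted = 0.895 × 89.2 → ξ = 79.83 lbmol/h.
Outlet (n = n₀ + ν ξ):
  C₄H₁₀: 89.2 − 1(79.83) = 9.366
  O₂: 981.6 − 6.5(79.83) = 462.7
  CO₂: 0 + 4(79.83) = 319.3
  H₂O: 0 + 5(79.83) = 399.2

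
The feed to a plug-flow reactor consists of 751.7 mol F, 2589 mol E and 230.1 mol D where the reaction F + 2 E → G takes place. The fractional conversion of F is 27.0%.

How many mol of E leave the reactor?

2180 mol

F reacted = 0.27 × 751.7 = 203 mol; ν_F = −1, so ξ = 203/1 = 203 mol.
Outlet amounts (n = n₀ + ν ξ):
  F: 751.7 − 1(203) = 548.7
  E: 2589 − 2(203) = 2183
  G: 0 + 1(203) = 203
  D: 230.1 (inert)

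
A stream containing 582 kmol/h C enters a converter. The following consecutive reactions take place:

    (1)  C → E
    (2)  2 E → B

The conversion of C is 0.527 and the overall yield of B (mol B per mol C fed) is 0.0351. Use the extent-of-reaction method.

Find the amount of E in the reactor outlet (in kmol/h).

Conversion of C: C consumed = 1ξ₁ = 0.527 × 582 → ξ₁ = 306.7 kmol/h.
Yield of B: 1ξ₂ / 582 = 0.0351 → ξ₂ = 20.43 kmol/h.
Outlet amounts (n = n₀ + Σ ν·ξ):
  C: 582 − 1(306.7) = 275.3
  E: 0 + 1(306.7) − 2(20.43) = 265.9
  B: 0 + 1(20.43) = 20.43

266 kmol/h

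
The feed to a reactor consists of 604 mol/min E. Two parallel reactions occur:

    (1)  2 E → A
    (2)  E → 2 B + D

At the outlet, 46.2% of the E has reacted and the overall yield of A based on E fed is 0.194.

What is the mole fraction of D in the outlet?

Yield of A: 1ξ₁ / 604 = 0.194 → ξ₁ = 117.2 mol/min.
Conversion of E: 2ξ₁ + 1ξ₂ = 0.462 × 604 = 279 → ξ₂ = 44.7 mol/min.
Outlet amounts (n = n₀ + Σ ν·ξ):
  E: 604 − 2(117.2) − 1(44.7) = 325
  A: 0 + 1(117.2) = 117.2
  B: 0 + 2(44.7) = 89.39
  D: 0 + 1(44.7) = 44.7
Total out = 576.2 mol/min; y_D = 44.7 / 576.2 = 0.07757.

0.0776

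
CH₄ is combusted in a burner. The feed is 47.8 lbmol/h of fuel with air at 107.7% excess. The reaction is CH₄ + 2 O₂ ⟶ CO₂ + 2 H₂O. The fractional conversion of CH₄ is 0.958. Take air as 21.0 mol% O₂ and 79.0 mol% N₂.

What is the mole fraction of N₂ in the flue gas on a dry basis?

Stoichiometric O₂ = 2 × 47.8 = 95.6 lbmol/h; O₂ fed = 95.6 × 2.077 = 198.6 lbmol/h.
N₂ fed = 198.6 × 79/21 = 747 lbmol/h.
Fuel reacted = 0.958 × 47.8 → ξ = 45.79 lbmol/h.
Outlet (n = n₀ + ν ξ):
  CH₄: 47.8 − 1(45.79) = 2.008
  O₂: 198.6 − 2(45.79) = 107
  N₂: 747 (inert)
  CO₂: 0 + 1(45.79) = 45.79
  H₂O: 0 + 2(45.79) = 91.58
Dry total = 901.7 lbmol/h; y_N₂ (dry) = 747 / 901.7 = 0.8284.

0.828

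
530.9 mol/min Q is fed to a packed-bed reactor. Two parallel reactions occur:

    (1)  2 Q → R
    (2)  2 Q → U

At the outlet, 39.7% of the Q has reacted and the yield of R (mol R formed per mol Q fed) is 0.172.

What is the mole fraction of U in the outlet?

0.0331

Yield of R: 1ξ₁ / 530.9 = 0.172 → ξ₁ = 91.31 mol/min.
Conversion of Q: 2ξ₁ + 2ξ₂ = 0.397 × 530.9 = 210.8 → ξ₂ = 14.07 mol/min.
Outlet amounts (n = n₀ + Σ ν·ξ):
  Q: 530.9 − 2(91.31) − 2(14.07) = 320.1
  R: 0 + 1(91.31) = 91.31
  U: 0 + 1(14.07) = 14.07
Total out = 425.5 mol/min; y_U = 14.07 / 425.5 = 0.03306.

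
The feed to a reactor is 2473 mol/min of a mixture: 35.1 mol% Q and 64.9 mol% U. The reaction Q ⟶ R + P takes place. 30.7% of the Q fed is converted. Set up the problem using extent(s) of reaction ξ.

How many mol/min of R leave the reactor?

Q reacted = 0.307 × 868 = 266.5 mol/min; ν_Q = −1, so ξ = 266.5/1 = 266.5 mol/min.
Outlet amounts (n = n₀ + ν ξ):
  Q: 868 − 1(266.5) = 601.5
  R: 0 + 1(266.5) = 266.5
  P: 0 + 1(266.5) = 266.5
  U: 1605 (inert)

266 mol/min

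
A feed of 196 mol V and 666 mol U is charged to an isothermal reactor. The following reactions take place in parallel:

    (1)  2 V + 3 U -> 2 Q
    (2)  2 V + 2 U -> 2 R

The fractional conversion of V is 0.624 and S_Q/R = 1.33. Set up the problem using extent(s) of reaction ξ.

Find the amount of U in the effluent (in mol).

Conversion of V: V consumed = 0.624 × 196 = 122.3 mol = 2ξ₁ + 2ξ₂.
Selectivity: 2ξ₁ / (2ξ₂) = 1.33 → ξ₁ = 1.33 ξ₂.
Substitute: (2·1.33 + 2) ξ₂ = 122.3 → ξ₂ = 26.25 mol, ξ₁ = 34.91 mol.
Outlet amounts (n = n₀ + Σ ν·ξ):
  V: 196 − 2(34.91) − 2(26.25) = 73.7
  U: 666 − 3(34.91) − 2(26.25) = 508.8
  Q: 0 + 2(34.91) = 69.81
  R: 0 + 2(26.25) = 52.49

509 mol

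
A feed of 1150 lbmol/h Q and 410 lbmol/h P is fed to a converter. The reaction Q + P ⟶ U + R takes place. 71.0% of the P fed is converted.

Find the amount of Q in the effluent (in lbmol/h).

859 lbmol/h

P reacted = 0.71 × 410 = 291.1 lbmol/h; ν_P = −1, so ξ = 291.1/1 = 291.1 lbmol/h.
Outlet amounts (n = n₀ + ν ξ):
  Q: 1150 − 1(291.1) = 858.9
  P: 410 − 1(291.1) = 118.9
  U: 0 + 1(291.1) = 291.1
  R: 0 + 1(291.1) = 291.1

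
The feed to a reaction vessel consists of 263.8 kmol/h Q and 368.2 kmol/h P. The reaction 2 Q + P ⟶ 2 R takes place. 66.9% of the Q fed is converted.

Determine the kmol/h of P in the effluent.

Q reacted = 0.669 × 263.8 = 176.5 kmol/h; ν_Q = −2, so ξ = 176.5/2 = 88.24 kmol/h.
Outlet amounts (n = n₀ + ν ξ):
  Q: 263.8 − 2(88.24) = 87.32
  P: 368.2 − 1(88.24) = 280
  R: 0 + 2(88.24) = 176.5

280 kmol/h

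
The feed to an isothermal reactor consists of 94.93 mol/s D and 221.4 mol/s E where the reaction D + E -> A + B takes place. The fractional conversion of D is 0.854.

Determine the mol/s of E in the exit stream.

D reacted = 0.854 × 94.93 = 81.07 mol/s; ν_D = −1, so ξ = 81.07/1 = 81.07 mol/s.
Outlet amounts (n = n₀ + ν ξ):
  D: 94.93 − 1(81.07) = 13.86
  E: 221.4 − 1(81.07) = 140.3
  A: 0 + 1(81.07) = 81.07
  B: 0 + 1(81.07) = 81.07

140 mol/s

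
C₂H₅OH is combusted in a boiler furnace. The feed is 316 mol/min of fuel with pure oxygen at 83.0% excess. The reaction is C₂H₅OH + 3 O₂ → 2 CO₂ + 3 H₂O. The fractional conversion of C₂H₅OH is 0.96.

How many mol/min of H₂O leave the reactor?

Stoichiometric O₂ = 3 × 316 = 948 mol/min; O₂ fed = 948 × 1.830 = 1735 mol/min.
Fuel reacted = 0.96 × 316 → ξ = 303.4 mol/min.
Outlet (n = n₀ + ν ξ):
  C₂H₅OH: 316 − 1(303.4) = 12.64
  O₂: 1735 − 3(303.4) = 824.8
  CO₂: 0 + 2(303.4) = 606.7
  H₂O: 0 + 3(303.4) = 910.1

910 mol/min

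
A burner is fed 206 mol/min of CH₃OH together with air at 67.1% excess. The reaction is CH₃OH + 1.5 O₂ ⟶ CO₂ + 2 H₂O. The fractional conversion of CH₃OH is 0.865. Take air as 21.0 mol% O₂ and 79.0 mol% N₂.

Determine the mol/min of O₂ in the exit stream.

249 mol/min

Stoichiometric O₂ = 1.5 × 206 = 309 mol/min; O₂ fed = 309 × 1.671 = 516.3 mol/min.
N₂ fed = 516.3 × 79/21 = 1942 mol/min.
Fuel reacted = 0.865 × 206 → ξ = 178.2 mol/min.
Outlet (n = n₀ + ν ξ):
  CH₃OH: 206 − 1(178.2) = 27.81
  O₂: 516.3 − 1.5(178.2) = 249.1
  N₂: 1942 (inert)
  CO₂: 0 + 1(178.2) = 178.2
  H₂O: 0 + 2(178.2) = 356.4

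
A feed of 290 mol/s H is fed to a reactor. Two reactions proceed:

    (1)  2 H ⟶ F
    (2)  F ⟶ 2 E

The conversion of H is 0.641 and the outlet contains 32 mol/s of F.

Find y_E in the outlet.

Conversion of H: H consumed = 2ξ₁ = 0.641 × 290 → ξ₁ = 92.95 mol/s.
F balance: n_F = 0 + 1ξ₁ − 1ξ₂ = 32 → ξ₂ = (1·92.95 − 32)/1 = 60.95 mol/s.
Outlet amounts (n = n₀ + Σ ν·ξ):
  H: 290 − 2(92.95) = 104.1
  F: 0 + 1(92.95) − 1(60.95) = 32
  E: 0 + 2(60.95) = 121.9
Total out = 258 mol/s; y_E = 121.9 / 258 = 0.4724.

0.472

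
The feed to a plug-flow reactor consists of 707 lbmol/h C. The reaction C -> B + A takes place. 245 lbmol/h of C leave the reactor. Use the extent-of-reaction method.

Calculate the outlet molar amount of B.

462 lbmol/h

For C: n = n₀ − 1ξ → 245 = 707 − 1ξ, giving ξ = 462 lbmol/h.
Outlet amounts (n = n₀ + ν ξ):
  C: 707 − 1(462) = 245
  B: 0 + 1(462) = 462
  A: 0 + 1(462) = 462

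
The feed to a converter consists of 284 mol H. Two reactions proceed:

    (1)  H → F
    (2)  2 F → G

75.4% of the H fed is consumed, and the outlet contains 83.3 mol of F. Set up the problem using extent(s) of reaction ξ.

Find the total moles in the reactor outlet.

219 mol

Conversion of H: H consumed = 1ξ₁ = 0.754 × 284 → ξ₁ = 214.1 mol.
F balance: n_F = 0 + 1ξ₁ − 2ξ₂ = 83.3 → ξ₂ = (1·214.1 − 83.3)/2 = 65.42 mol.
Outlet amounts (n = n₀ + Σ ν·ξ):
  H: 284 − 1(214.1) = 69.86
  F: 0 + 1(214.1) − 2(65.42) = 83.3
  G: 0 + 1(65.42) = 65.42
Total out = 69.86 + 83.3 + 65.42 = 218.6 mol.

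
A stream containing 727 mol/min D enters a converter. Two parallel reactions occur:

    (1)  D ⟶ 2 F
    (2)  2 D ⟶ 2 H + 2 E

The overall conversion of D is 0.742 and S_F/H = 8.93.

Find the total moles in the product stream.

1270 mol/min

Conversion of D: D consumed = 0.742 × 727 = 539.4 mol/min = 1ξ₁ + 2ξ₂.
Selectivity: 2ξ₁ / (2ξ₂) = 8.93 → ξ₁ = 8.93 ξ₂.
Substitute: (1·8.93 + 2) ξ₂ = 539.4 → ξ₂ = 49.35 mol/min, ξ₁ = 440.7 mol/min.
Outlet amounts (n = n₀ + Σ ν·ξ):
  D: 727 − 1(440.7) − 2(49.35) = 187.6
  F: 0 + 2(440.7) = 881.5
  H: 0 + 2(49.35) = 98.71
  E: 0 + 2(49.35) = 98.71
Total out = 187.6 + 881.5 + 98.71 + 98.71 = 1266 mol/min.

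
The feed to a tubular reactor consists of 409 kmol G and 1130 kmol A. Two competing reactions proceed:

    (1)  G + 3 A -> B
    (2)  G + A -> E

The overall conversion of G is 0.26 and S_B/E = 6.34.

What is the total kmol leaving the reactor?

1250 kmol

Conversion of G: G consumed = 0.26 × 409 = 106.3 kmol = 1ξ₁ + 1ξ₂.
Selectivity: 1ξ₁ / (1ξ₂) = 6.34 → ξ₁ = 6.34 ξ₂.
Substitute: (1·6.34 + 1) ξ₂ = 106.3 → ξ₂ = 14.49 kmol, ξ₁ = 91.85 kmol.
Outlet amounts (n = n₀ + Σ ν·ξ):
  G: 409 − 1(91.85) − 1(14.49) = 302.7
  A: 1130 − 3(91.85) − 1(14.49) = 840
  B: 0 + 1(91.85) = 91.85
  E: 0 + 1(14.49) = 14.49
Total out = 302.7 + 840 + 91.85 + 14.49 = 1249 kmol.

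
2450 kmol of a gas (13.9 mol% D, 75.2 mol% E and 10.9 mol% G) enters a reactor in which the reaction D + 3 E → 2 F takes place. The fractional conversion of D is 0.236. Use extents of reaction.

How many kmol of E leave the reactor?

1600 kmol

D reacted = 0.236 × 340.6 = 80.37 kmol; ν_D = −1, so ξ = 80.37/1 = 80.37 kmol.
Outlet amounts (n = n₀ + ν ξ):
  D: 340.6 − 1(80.37) = 260.2
  E: 1842 − 3(80.37) = 1601
  F: 0 + 2(80.37) = 160.7
  G: 267.1 (inert)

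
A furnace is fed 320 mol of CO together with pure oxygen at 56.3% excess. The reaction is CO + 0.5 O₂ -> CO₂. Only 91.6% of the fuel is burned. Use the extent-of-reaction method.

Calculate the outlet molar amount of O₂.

Stoichiometric O₂ = 0.5 × 320 = 160 mol; O₂ fed = 160 × 1.563 = 250.1 mol.
Fuel reacted = 0.916 × 320 → ξ = 293.1 mol.
Outlet (n = n₀ + ν ξ):
  CO: 320 − 1(293.1) = 26.88
  O₂: 250.1 − 0.5(293.1) = 103.5
  CO₂: 0 + 1(293.1) = 293.1

104 mol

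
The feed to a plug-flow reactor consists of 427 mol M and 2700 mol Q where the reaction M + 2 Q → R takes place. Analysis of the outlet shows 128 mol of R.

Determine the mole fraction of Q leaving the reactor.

For R: n = n₀ + 1ξ → 128 = 0 + 1ξ, giving ξ = 128 mol.
Outlet amounts (n = n₀ + ν ξ):
  M: 427 − 1(128) = 299
  Q: 2700 − 2(128) = 2444
  R: 0 + 1(128) = 128
Total out = 2871 mol; y_Q = 2444 / 2871 = 0.8513.

0.851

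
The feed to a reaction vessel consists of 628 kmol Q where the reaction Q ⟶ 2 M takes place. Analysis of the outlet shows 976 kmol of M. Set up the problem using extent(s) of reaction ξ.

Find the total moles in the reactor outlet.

1120 kmol

For M: n = n₀ + 2ξ → 976 = 0 + 2ξ, giving ξ = 488 kmol.
Outlet amounts (n = n₀ + ν ξ):
  Q: 628 − 1(488) = 140
  M: 0 + 2(488) = 976
Total out = 140 + 976 = 1116 kmol.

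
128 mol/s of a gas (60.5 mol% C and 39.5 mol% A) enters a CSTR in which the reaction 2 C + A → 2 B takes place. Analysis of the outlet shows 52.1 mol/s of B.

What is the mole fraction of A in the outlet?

For B: n = n₀ + 2ξ → 52.1 = 0 + 2ξ, giving ξ = 26.05 mol/s.
Outlet amounts (n = n₀ + ν ξ):
  C: 77.44 − 2(26.05) = 25.34
  A: 50.56 − 1(26.05) = 24.51
  B: 0 + 2(26.05) = 52.1
Total out = 102 mol/s; y_A = 24.51 / 102 = 0.2404.

0.24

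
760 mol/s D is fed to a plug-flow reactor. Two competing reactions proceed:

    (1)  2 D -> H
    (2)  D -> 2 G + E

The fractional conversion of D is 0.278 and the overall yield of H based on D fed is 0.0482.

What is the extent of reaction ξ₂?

ξ₂ = 138 mol/s

Yield of H: 1ξ₁ / 760 = 0.0482 → ξ₁ = 36.63 mol/s.
Conversion of D: 2ξ₁ + 1ξ₂ = 0.278 × 760 = 211.3 → ξ₂ = 138 mol/s.
Outlet amounts (n = n₀ + Σ ν·ξ):
  D: 760 − 2(36.63) − 1(138) = 548.7
  H: 0 + 1(36.63) = 36.63
  G: 0 + 2(138) = 276
  E: 0 + 1(138) = 138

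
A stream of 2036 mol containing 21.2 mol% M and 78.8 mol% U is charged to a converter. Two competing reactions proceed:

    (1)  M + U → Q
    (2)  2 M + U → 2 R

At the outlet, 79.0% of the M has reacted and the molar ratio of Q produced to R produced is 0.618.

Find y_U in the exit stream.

Conversion of M: M consumed = 0.79 × 431.6 = 341 mol = 1ξ₁ + 2ξ₂.
Selectivity: 1ξ₁ / (2ξ₂) = 0.618 → ξ₁ = 1.236 ξ₂.
Substitute: (1·1.236 + 2) ξ₂ = 341 → ξ₂ = 105.4 mol, ξ₁ = 130.2 mol.
Outlet amounts (n = n₀ + Σ ν·ξ):
  M: 431.6 − 1(130.2) − 2(105.4) = 90.64
  U: 1604 − 1(130.2) − 1(105.4) = 1369
  Q: 0 + 1(130.2) = 130.2
  R: 0 + 2(105.4) = 210.7
Total out = 1800 mol; y_U = 1369 / 1800 = 0.7603.

0.76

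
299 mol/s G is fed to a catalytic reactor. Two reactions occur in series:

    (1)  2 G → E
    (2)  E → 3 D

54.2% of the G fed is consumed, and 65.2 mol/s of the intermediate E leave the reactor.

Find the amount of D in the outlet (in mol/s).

Conversion of G: G consumed = 2ξ₁ = 0.542 × 299 → ξ₁ = 81.03 mol/s.
E balance: n_E = 0 + 1ξ₁ − 1ξ₂ = 65.2 → ξ₂ = (1·81.03 − 65.2)/1 = 15.83 mol/s.
Outlet amounts (n = n₀ + Σ ν·ξ):
  G: 299 − 2(81.03) = 136.9
  E: 0 + 1(81.03) − 1(15.83) = 65.2
  D: 0 + 3(15.83) = 47.49

47.5 mol/s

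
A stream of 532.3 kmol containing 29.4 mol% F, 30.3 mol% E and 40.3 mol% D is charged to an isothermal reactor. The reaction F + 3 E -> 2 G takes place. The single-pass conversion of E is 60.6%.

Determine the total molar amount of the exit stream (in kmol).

E reacted = 0.606 × 161.3 = 97.74 kmol; ν_E = −3, so ξ = 97.74/3 = 32.58 kmol.
Outlet amounts (n = n₀ + ν ξ):
  F: 156.5 − 1(32.58) = 123.9
  E: 161.3 − 3(32.58) = 63.55
  G: 0 + 2(32.58) = 65.16
  D: 214.5 (inert)
Total out = 123.9 + 63.55 + 65.16 + 214.5 = 467.1 kmol.

467 kmol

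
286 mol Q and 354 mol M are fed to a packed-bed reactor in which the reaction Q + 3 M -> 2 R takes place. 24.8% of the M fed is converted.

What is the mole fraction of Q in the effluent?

M reacted = 0.248 × 354 = 87.79 mol; ν_M = −3, so ξ = 87.79/3 = 29.26 mol.
Outlet amounts (n = n₀ + ν ξ):
  Q: 286 − 1(29.26) = 256.7
  M: 354 − 3(29.26) = 266.2
  R: 0 + 2(29.26) = 58.53
Total out = 581.5 mol; y_Q = 256.7 / 581.5 = 0.4415.

0.442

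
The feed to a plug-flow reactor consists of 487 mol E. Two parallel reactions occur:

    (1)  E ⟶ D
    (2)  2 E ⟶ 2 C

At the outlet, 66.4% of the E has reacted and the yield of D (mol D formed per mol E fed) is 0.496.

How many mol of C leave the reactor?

81.8 mol

Yield of D: 1ξ₁ / 487 = 0.496 → ξ₁ = 241.6 mol.
Conversion of E: 1ξ₁ + 2ξ₂ = 0.664 × 487 = 323.4 → ξ₂ = 40.91 mol.
Outlet amounts (n = n₀ + Σ ν·ξ):
  E: 487 − 1(241.6) − 2(40.91) = 163.6
  D: 0 + 1(241.6) = 241.6
  C: 0 + 2(40.91) = 81.82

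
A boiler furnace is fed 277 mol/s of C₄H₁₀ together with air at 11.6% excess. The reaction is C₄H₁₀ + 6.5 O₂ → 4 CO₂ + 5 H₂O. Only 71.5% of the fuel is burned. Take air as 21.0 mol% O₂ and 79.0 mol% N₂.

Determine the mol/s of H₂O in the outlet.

990 mol/s

Stoichiometric O₂ = 6.5 × 277 = 1800 mol/s; O₂ fed = 1800 × 1.116 = 2009 mol/s.
N₂ fed = 2009 × 79/21 = 7559 mol/s.
Fuel reacted = 0.715 × 277 → ξ = 198.1 mol/s.
Outlet (n = n₀ + ν ξ):
  C₄H₁₀: 277 − 1(198.1) = 78.95
  O₂: 2009 − 6.5(198.1) = 722
  N₂: 7559 (inert)
  CO₂: 0 + 4(198.1) = 792.2
  H₂O: 0 + 5(198.1) = 990.3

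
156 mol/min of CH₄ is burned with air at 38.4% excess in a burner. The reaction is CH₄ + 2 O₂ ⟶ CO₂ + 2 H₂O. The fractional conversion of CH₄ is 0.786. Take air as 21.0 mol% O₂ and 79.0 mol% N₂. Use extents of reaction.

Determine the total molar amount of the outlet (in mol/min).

2210 mol/min

Stoichiometric O₂ = 2 × 156 = 312 mol/min; O₂ fed = 312 × 1.384 = 431.8 mol/min.
N₂ fed = 431.8 × 79/21 = 1624 mol/min.
Fuel reacted = 0.786 × 156 → ξ = 122.6 mol/min.
Outlet (n = n₀ + ν ξ):
  CH₄: 156 − 1(122.6) = 33.38
  O₂: 431.8 − 2(122.6) = 186.6
  N₂: 1624 (inert)
  CO₂: 0 + 1(122.6) = 122.6
  H₂O: 0 + 2(122.6) = 245.2
Total out = 33.38 + 186.6 + 1624 + 122.6 + 245.2 = 2212 mol/min.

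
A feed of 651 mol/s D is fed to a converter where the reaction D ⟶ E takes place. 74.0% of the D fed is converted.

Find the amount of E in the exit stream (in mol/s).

D reacted = 0.74 × 651 = 481.7 mol/s; ν_D = −1, so ξ = 481.7/1 = 481.7 mol/s.
Outlet amounts (n = n₀ + ν ξ):
  D: 651 − 1(481.7) = 169.3
  E: 0 + 1(481.7) = 481.7

482 mol/s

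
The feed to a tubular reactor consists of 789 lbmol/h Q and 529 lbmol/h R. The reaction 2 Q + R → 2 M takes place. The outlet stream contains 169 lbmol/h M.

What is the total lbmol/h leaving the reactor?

1230 lbmol/h

For M: n = n₀ + 2ξ → 169 = 0 + 2ξ, giving ξ = 84.5 lbmol/h.
Outlet amounts (n = n₀ + ν ξ):
  Q: 789 − 2(84.5) = 620
  R: 529 − 1(84.5) = 444.5
  M: 0 + 2(84.5) = 169
Total out = 620 + 444.5 + 169 = 1234 lbmol/h.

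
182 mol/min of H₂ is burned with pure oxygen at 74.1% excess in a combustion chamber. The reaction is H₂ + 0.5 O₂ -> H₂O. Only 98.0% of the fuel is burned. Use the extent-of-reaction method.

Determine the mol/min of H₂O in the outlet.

Stoichiometric O₂ = 0.5 × 182 = 91 mol/min; O₂ fed = 91 × 1.741 = 158.4 mol/min.
Fuel reacted = 0.98 × 182 → ξ = 178.4 mol/min.
Outlet (n = n₀ + ν ξ):
  H₂: 182 − 1(178.4) = 3.64
  O₂: 158.4 − 0.5(178.4) = 69.25
  H₂O: 0 + 1(178.4) = 178.4

178 mol/min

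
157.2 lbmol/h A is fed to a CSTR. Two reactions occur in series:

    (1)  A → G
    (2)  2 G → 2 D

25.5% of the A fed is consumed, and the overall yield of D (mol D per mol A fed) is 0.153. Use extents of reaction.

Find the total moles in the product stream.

Conversion of A: A consumed = 1ξ₁ = 0.255 × 157.2 → ξ₁ = 40.09 lbmol/h.
Yield of D: 2ξ₂ / 157.2 = 0.153 → ξ₂ = 12.03 lbmol/h.
Outlet amounts (n = n₀ + Σ ν·ξ):
  A: 157.2 − 1(40.09) = 117.1
  G: 0 + 1(40.09) − 2(12.03) = 16.03
  D: 0 + 2(12.03) = 24.05
Total out = 117.1 + 16.03 + 24.05 = 157.2 lbmol/h.

157 lbmol/h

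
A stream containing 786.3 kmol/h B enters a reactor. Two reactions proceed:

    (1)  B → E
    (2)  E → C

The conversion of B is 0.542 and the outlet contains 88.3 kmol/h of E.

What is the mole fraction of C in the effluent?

Conversion of B: B consumed = 1ξ₁ = 0.542 × 786.3 → ξ₁ = 426.2 kmol/h.
E balance: n_E = 0 + 1ξ₁ − 1ξ₂ = 88.3 → ξ₂ = (1·426.2 − 88.3)/1 = 337.9 kmol/h.
Outlet amounts (n = n₀ + Σ ν·ξ):
  B: 786.3 − 1(426.2) = 360.1
  E: 0 + 1(426.2) − 1(337.9) = 88.3
  C: 0 + 1(337.9) = 337.9
Total out = 786.3 kmol/h; y_C = 337.9 / 786.3 = 0.4297.

0.43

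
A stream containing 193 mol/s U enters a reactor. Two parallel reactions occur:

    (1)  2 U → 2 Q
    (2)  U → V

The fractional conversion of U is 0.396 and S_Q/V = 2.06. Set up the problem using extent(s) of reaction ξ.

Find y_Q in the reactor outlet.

Conversion of U: U consumed = 0.396 × 193 = 76.43 mol/s = 2ξ₁ + 1ξ₂.
Selectivity: 2ξ₁ / (1ξ₂) = 2.06 → ξ₁ = 1.03 ξ₂.
Substitute: (2·1.03 + 1) ξ₂ = 76.43 → ξ₂ = 24.98 mol/s, ξ₁ = 25.73 mol/s.
Outlet amounts (n = n₀ + Σ ν·ξ):
  U: 193 − 2(25.73) − 1(24.98) = 116.6
  Q: 0 + 2(25.73) = 51.45
  V: 0 + 1(24.98) = 24.98
Total out = 193 mol/s; y_Q = 51.45 / 193 = 0.2666.

0.267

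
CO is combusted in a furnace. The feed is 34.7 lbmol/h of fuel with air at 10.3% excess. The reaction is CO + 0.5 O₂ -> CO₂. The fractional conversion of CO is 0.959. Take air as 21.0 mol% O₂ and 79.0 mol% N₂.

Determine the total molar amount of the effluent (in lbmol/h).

109 lbmol/h

Stoichiometric O₂ = 0.5 × 34.7 = 17.35 lbmol/h; O₂ fed = 17.35 × 1.103 = 19.14 lbmol/h.
N₂ fed = 19.14 × 79/21 = 71.99 lbmol/h.
Fuel reacted = 0.959 × 34.7 → ξ = 33.28 lbmol/h.
Outlet (n = n₀ + ν ξ):
  CO: 34.7 − 1(33.28) = 1.423
  O₂: 19.14 − 0.5(33.28) = 2.498
  N₂: 71.99 (inert)
  CO₂: 0 + 1(33.28) = 33.28
Total out = 1.423 + 2.498 + 71.99 + 33.28 = 109.2 lbmol/h.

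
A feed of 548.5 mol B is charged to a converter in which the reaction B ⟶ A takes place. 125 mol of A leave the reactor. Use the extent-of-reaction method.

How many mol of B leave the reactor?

424 mol

For A: n = n₀ + 1ξ → 125 = 0 + 1ξ, giving ξ = 125 mol.
Outlet amounts (n = n₀ + ν ξ):
  B: 548.5 − 1(125) = 423.5
  A: 0 + 1(125) = 125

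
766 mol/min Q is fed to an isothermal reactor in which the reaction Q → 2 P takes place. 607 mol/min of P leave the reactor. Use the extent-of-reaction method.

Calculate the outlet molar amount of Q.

462 mol/min

For P: n = n₀ + 2ξ → 607 = 0 + 2ξ, giving ξ = 303.5 mol/min.
Outlet amounts (n = n₀ + ν ξ):
  Q: 766 − 1(303.5) = 462.5
  P: 0 + 2(303.5) = 607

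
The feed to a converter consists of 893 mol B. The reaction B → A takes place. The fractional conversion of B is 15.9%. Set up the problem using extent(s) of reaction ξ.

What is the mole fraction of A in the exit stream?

B reacted = 0.159 × 893 = 142 mol; ν_B = −1, so ξ = 142/1 = 142 mol.
Outlet amounts (n = n₀ + ν ξ):
  B: 893 − 1(142) = 751
  A: 0 + 1(142) = 142
Total out = 893 mol; y_A = 142 / 893 = 0.159.

0.159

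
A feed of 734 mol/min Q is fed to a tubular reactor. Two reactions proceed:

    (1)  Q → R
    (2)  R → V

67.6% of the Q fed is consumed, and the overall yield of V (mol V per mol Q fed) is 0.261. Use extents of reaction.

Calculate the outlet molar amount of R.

Conversion of Q: Q consumed = 1ξ₁ = 0.676 × 734 → ξ₁ = 496.2 mol/min.
Yield of V: 1ξ₂ / 734 = 0.261 → ξ₂ = 191.6 mol/min.
Outlet amounts (n = n₀ + Σ ν·ξ):
  Q: 734 − 1(496.2) = 237.8
  R: 0 + 1(496.2) − 1(191.6) = 304.6
  V: 0 + 1(191.6) = 191.6

305 mol/min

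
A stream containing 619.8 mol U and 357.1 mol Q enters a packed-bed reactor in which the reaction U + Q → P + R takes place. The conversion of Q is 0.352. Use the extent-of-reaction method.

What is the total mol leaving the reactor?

Q reacted = 0.352 × 357.1 = 125.7 mol; ν_Q = −1, so ξ = 125.7/1 = 125.7 mol.
Outlet amounts (n = n₀ + ν ξ):
  U: 619.8 − 1(125.7) = 494.1
  Q: 357.1 − 1(125.7) = 231.4
  P: 0 + 1(125.7) = 125.7
  R: 0 + 1(125.7) = 125.7
Total out = 494.1 + 231.4 + 125.7 + 125.7 = 976.9 mol.

977 mol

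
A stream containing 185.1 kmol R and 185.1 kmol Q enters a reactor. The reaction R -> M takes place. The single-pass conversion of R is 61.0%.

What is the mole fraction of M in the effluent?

R reacted = 0.61 × 185.1 = 112.9 kmol; ν_R = −1, so ξ = 112.9/1 = 112.9 kmol.
Outlet amounts (n = n₀ + ν ξ):
  R: 185.1 − 1(112.9) = 72.19
  M: 0 + 1(112.9) = 112.9
  Q: 185.1 (inert)
Total out = 370.2 kmol; y_M = 112.9 / 370.2 = 0.305.

0.305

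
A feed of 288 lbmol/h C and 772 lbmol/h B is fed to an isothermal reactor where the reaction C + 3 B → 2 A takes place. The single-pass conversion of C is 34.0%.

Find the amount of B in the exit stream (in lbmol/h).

C reacted = 0.34 × 288 = 97.92 lbmol/h; ν_C = −1, so ξ = 97.92/1 = 97.92 lbmol/h.
Outlet amounts (n = n₀ + ν ξ):
  C: 288 − 1(97.92) = 190.1
  B: 772 − 3(97.92) = 478.2
  A: 0 + 2(97.92) = 195.8

478 lbmol/h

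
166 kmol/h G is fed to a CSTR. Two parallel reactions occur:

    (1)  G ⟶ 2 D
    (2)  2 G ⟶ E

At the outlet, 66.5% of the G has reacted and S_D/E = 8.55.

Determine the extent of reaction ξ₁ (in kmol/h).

ξ₁ = 75.2 kmol/h

Conversion of G: G consumed = 0.665 × 166 = 110.4 kmol/h = 1ξ₁ + 2ξ₂.
Selectivity: 2ξ₁ / (1ξ₂) = 8.55 → ξ₁ = 4.275 ξ₂.
Substitute: (1·4.275 + 2) ξ₂ = 110.4 → ξ₂ = 17.59 kmol/h, ξ₁ = 75.21 kmol/h.
Outlet amounts (n = n₀ + Σ ν·ξ):
  G: 166 − 1(75.21) − 2(17.59) = 55.61
  D: 0 + 2(75.21) = 150.4
  E: 0 + 1(17.59) = 17.59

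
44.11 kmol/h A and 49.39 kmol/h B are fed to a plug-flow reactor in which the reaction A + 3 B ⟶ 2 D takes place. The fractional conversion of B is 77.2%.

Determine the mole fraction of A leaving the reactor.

B reacted = 0.772 × 49.39 = 38.13 kmol/h; ν_B = −3, so ξ = 38.13/3 = 12.71 kmol/h.
Outlet amounts (n = n₀ + ν ξ):
  A: 44.11 − 1(12.71) = 31.4
  B: 49.39 − 3(12.71) = 11.26
  D: 0 + 2(12.71) = 25.42
Total out = 68.08 kmol/h; y_A = 31.4 / 68.08 = 0.4612.

0.461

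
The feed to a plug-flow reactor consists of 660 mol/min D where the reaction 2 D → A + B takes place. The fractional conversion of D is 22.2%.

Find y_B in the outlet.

D reacted = 0.222 × 660 = 146.5 mol/min; ν_D = −2, so ξ = 146.5/2 = 73.26 mol/min.
Outlet amounts (n = n₀ + ν ξ):
  D: 660 − 2(73.26) = 513.5
  A: 0 + 1(73.26) = 73.26
  B: 0 + 1(73.26) = 73.26
Total out = 660 mol/min; y_B = 73.26 / 660 = 0.111.

0.111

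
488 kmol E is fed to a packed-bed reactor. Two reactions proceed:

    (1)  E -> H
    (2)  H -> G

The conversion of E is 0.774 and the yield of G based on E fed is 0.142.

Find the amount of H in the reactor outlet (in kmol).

Conversion of E: E consumed = 1ξ₁ = 0.774 × 488 → ξ₁ = 377.7 kmol.
Yield of G: 1ξ₂ / 488 = 0.142 → ξ₂ = 69.3 kmol.
Outlet amounts (n = n₀ + Σ ν·ξ):
  E: 488 − 1(377.7) = 110.3
  H: 0 + 1(377.7) − 1(69.3) = 308.4
  G: 0 + 1(69.3) = 69.3

308 kmol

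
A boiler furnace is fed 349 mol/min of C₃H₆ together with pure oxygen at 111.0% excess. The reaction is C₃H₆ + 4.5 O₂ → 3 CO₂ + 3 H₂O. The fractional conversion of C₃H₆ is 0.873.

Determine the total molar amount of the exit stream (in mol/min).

Stoichiometric O₂ = 4.5 × 349 = 1570 mol/min; O₂ fed = 1570 × 2.110 = 3314 mol/min.
Fuel reacted = 0.873 × 349 → ξ = 304.7 mol/min.
Outlet (n = n₀ + ν ξ):
  C₃H₆: 349 − 1(304.7) = 44.32
  O₂: 3314 − 4.5(304.7) = 1943
  CO₂: 0 + 3(304.7) = 914
  H₂O: 0 + 3(304.7) = 914
Total out = 44.32 + 1943 + 914 + 914 = 3815 mol/min.

3820 mol/min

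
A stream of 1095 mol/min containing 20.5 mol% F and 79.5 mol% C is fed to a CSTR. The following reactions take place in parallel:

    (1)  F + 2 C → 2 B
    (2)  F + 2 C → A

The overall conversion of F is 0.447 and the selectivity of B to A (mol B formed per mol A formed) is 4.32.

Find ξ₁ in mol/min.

ξ₁ = 68.6 mol/min

Conversion of F: F consumed = 0.447 × 224.5 = 100.3 mol/min = 1ξ₁ + 1ξ₂.
Selectivity: 2ξ₁ / (1ξ₂) = 4.32 → ξ₁ = 2.16 ξ₂.
Substitute: (1·2.16 + 1) ξ₂ = 100.3 → ξ₂ = 31.75 mol/min, ξ₁ = 68.59 mol/min.
Outlet amounts (n = n₀ + Σ ν·ξ):
  F: 224.5 − 1(68.59) − 1(31.75) = 124.1
  C: 870.5 − 2(68.59) − 2(31.75) = 669.8
  B: 0 + 2(68.59) = 137.2
  A: 0 + 1(31.75) = 31.75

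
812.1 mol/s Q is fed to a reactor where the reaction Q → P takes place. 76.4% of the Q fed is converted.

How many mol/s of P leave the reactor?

Q reacted = 0.764 × 812.1 = 620.4 mol/s; ν_Q = −1, so ξ = 620.4/1 = 620.4 mol/s.
Outlet amounts (n = n₀ + ν ξ):
  Q: 812.1 − 1(620.4) = 191.7
  P: 0 + 1(620.4) = 620.4

620 mol/s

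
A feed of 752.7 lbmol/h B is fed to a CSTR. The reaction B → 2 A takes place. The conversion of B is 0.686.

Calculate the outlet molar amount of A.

1030 lbmol/h

B reacted = 0.686 × 752.7 = 516.4 lbmol/h; ν_B = −1, so ξ = 516.4/1 = 516.4 lbmol/h.
Outlet amounts (n = n₀ + ν ξ):
  B: 752.7 − 1(516.4) = 236.3
  A: 0 + 2(516.4) = 1033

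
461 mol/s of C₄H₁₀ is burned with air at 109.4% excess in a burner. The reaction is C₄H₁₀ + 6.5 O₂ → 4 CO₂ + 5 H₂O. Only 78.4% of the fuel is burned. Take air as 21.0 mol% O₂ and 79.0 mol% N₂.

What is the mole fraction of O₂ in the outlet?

Stoichiometric O₂ = 6.5 × 461 = 2996 mol/s; O₂ fed = 2996 × 2.094 = 6275 mol/s.
N₂ fed = 6275 × 79/21 = 23600 mol/s.
Fuel reacted = 0.784 × 461 → ξ = 361.4 mol/s.
Outlet (n = n₀ + ν ξ):
  C₄H₁₀: 461 − 1(361.4) = 99.58
  O₂: 6275 − 6.5(361.4) = 3925
  N₂: 23600 (inert)
  CO₂: 0 + 4(361.4) = 1446
  H₂O: 0 + 5(361.4) = 1807
Total out = 30880 mol/s; y_O₂ = 3925 / 30880 = 0.1271.

0.127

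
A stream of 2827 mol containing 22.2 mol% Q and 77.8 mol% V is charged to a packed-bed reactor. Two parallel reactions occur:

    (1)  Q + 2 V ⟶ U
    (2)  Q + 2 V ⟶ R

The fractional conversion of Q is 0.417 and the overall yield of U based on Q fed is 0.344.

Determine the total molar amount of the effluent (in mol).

Yield of U: 1ξ₁ / 627.6 = 0.344 → ξ₁ = 215.9 mol.
Conversion of Q: 1ξ₁ + 1ξ₂ = 0.417 × 627.6 = 261.7 → ξ₂ = 45.81 mol.
Outlet amounts (n = n₀ + Σ ν·ξ):
  Q: 627.6 − 1(215.9) − 1(45.81) = 365.9
  V: 2199 − 2(215.9) − 2(45.81) = 1676
  U: 0 + 1(215.9) = 215.9
  R: 0 + 1(45.81) = 45.81
Total out = 365.9 + 1676 + 215.9 + 45.81 = 2304 mol.

2300 mol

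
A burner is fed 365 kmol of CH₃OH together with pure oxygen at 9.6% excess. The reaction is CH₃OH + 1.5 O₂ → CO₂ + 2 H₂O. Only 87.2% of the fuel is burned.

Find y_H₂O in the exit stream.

0.566

Stoichiometric O₂ = 1.5 × 365 = 547.5 kmol; O₂ fed = 547.5 × 1.096 = 600.1 kmol.
Fuel reacted = 0.872 × 365 → ξ = 318.3 kmol.
Outlet (n = n₀ + ν ξ):
  CH₃OH: 365 − 1(318.3) = 46.72
  O₂: 600.1 − 1.5(318.3) = 122.6
  CO₂: 0 + 1(318.3) = 318.3
  H₂O: 0 + 2(318.3) = 636.6
Total out = 1124 kmol; y_H₂O = 636.6 / 1124 = 0.5662.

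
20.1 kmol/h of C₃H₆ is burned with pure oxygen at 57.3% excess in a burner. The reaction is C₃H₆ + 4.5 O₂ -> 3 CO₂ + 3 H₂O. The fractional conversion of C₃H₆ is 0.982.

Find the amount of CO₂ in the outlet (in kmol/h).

Stoichiometric O₂ = 4.5 × 20.1 = 90.45 kmol/h; O₂ fed = 90.45 × 1.573 = 142.3 kmol/h.
Fuel reacted = 0.982 × 20.1 → ξ = 19.74 kmol/h.
Outlet (n = n₀ + ν ξ):
  C₃H₆: 20.1 − 1(19.74) = 0.3618
  O₂: 142.3 − 4.5(19.74) = 53.46
  CO₂: 0 + 3(19.74) = 59.21
  H₂O: 0 + 3(19.74) = 59.21

59.2 kmol/h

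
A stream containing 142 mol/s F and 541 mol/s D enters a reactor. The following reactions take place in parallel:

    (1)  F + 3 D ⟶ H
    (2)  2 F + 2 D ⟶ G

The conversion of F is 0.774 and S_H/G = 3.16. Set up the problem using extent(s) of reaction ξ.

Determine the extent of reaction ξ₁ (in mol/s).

ξ₁ = 67.3 mol/s

Conversion of F: F consumed = 0.774 × 142 = 109.9 mol/s = 1ξ₁ + 2ξ₂.
Selectivity: 1ξ₁ / (1ξ₂) = 3.16 → ξ₁ = 3.16 ξ₂.
Substitute: (1·3.16 + 2) ξ₂ = 109.9 → ξ₂ = 21.3 mol/s, ξ₁ = 67.31 mol/s.
Outlet amounts (n = n₀ + Σ ν·ξ):
  F: 142 − 1(67.31) − 2(21.3) = 32.09
  D: 541 − 3(67.31) − 2(21.3) = 296.5
  H: 0 + 1(67.31) = 67.31
  G: 0 + 1(21.3) = 21.3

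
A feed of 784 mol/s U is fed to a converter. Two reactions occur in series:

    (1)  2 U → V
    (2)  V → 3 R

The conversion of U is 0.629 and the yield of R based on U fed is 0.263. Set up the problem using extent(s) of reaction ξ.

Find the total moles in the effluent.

675 mol/s

Conversion of U: U consumed = 2ξ₁ = 0.629 × 784 → ξ₁ = 246.6 mol/s.
Yield of R: 3ξ₂ / 784 = 0.263 → ξ₂ = 68.73 mol/s.
Outlet amounts (n = n₀ + Σ ν·ξ):
  U: 784 − 2(246.6) = 290.9
  V: 0 + 1(246.6) − 1(68.73) = 177.8
  R: 0 + 3(68.73) = 206.2
Total out = 290.9 + 177.8 + 206.2 = 674.9 mol/s.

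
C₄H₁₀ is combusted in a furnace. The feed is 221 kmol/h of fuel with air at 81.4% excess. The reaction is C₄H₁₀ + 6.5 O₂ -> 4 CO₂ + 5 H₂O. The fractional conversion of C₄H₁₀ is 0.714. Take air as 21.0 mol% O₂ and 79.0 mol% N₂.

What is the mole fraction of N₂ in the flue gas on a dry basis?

0.812

Stoichiometric O₂ = 6.5 × 221 = 1436 kmol/h; O₂ fed = 1436 × 1.814 = 2606 kmol/h.
N₂ fed = 2606 × 79/21 = 9803 kmol/h.
Fuel reacted = 0.714 × 221 → ξ = 157.8 kmol/h.
Outlet (n = n₀ + ν ξ):
  C₄H₁₀: 221 − 1(157.8) = 63.21
  O₂: 2606 − 6.5(157.8) = 1580
  N₂: 9803 (inert)
  CO₂: 0 + 4(157.8) = 631.2
  H₂O: 0 + 5(157.8) = 789
Dry total = 12080 kmol/h; y_N₂ (dry) = 9803 / 12080 = 0.8117.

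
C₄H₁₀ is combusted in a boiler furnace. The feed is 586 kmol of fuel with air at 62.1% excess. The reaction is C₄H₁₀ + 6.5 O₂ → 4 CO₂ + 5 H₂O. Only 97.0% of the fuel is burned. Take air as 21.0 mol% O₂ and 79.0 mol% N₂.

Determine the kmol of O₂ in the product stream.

2480 kmol

Stoichiometric O₂ = 6.5 × 586 = 3809 kmol; O₂ fed = 3809 × 1.621 = 6174 kmol.
N₂ fed = 6174 × 79/21 = 23230 kmol.
Fuel reacted = 0.97 × 586 → ξ = 568.4 kmol.
Outlet (n = n₀ + ν ξ):
  C₄H₁₀: 586 − 1(568.4) = 17.58
  O₂: 6174 − 6.5(568.4) = 2480
  N₂: 23230 (inert)
  CO₂: 0 + 4(568.4) = 2274
  H₂O: 0 + 5(568.4) = 2842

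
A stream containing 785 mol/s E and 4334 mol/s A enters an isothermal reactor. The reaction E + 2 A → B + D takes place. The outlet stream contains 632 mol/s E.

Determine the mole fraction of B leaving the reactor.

0.0308

For E: n = n₀ − 1ξ → 632 = 785 − 1ξ, giving ξ = 153 mol/s.
Outlet amounts (n = n₀ + ν ξ):
  E: 785 − 1(153) = 632
  A: 4334 − 2(153) = 4028
  B: 0 + 1(153) = 153
  D: 0 + 1(153) = 153
Total out = 4966 mol/s; y_B = 153 / 4966 = 0.03081.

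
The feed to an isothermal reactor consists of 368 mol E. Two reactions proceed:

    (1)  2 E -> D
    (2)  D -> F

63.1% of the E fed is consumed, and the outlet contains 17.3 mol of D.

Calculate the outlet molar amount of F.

98.8 mol

Conversion of E: E consumed = 2ξ₁ = 0.631 × 368 → ξ₁ = 116.1 mol.
D balance: n_D = 0 + 1ξ₁ − 1ξ₂ = 17.3 → ξ₂ = (1·116.1 − 17.3)/1 = 98.8 mol.
Outlet amounts (n = n₀ + Σ ν·ξ):
  E: 368 − 2(116.1) = 135.8
  D: 0 + 1(116.1) − 1(98.8) = 17.3
  F: 0 + 1(98.8) = 98.8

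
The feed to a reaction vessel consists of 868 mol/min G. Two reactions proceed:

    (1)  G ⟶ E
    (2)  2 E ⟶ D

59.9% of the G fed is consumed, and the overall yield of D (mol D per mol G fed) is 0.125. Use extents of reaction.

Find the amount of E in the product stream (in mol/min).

Conversion of G: G consumed = 1ξ₁ = 0.599 × 868 → ξ₁ = 519.9 mol/min.
Yield of D: 1ξ₂ / 868 = 0.125 → ξ₂ = 108.5 mol/min.
Outlet amounts (n = n₀ + Σ ν·ξ):
  G: 868 − 1(519.9) = 348.1
  E: 0 + 1(519.9) − 2(108.5) = 302.9
  D: 0 + 1(108.5) = 108.5

303 mol/min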